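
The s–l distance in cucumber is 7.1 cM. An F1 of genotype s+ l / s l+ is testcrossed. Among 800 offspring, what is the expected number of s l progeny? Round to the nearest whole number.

28

A map distance of 7.1 cM corresponds to a recombination frequency of 0.071.
The F1 is s+ l / s l+, so s l is a recombinant gamete class with expected frequency r/2 = 0.071/2 = 0.0355.
Expected number = 0.0355 × 800 = 28.40 ≈ 28.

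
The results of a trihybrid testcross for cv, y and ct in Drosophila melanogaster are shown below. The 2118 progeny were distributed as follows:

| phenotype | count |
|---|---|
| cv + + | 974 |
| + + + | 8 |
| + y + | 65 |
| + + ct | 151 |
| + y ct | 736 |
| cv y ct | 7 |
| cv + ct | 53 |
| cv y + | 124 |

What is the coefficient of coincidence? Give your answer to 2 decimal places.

The two most frequent reciprocal classes, + y ct and cv + +, are the parental types, so the F1 was + y ct / cv + +.
The two rarest classes, cv y ct and + + +, are the double crossovers. Comparing them with the parentals, only the cv allele has switched, so cv is the middle locus and the order is ct – cv – y.
ct–cv: (118 + 15)/2118 = 0.0628; cv–y: (275 + 15)/2118 = 0.1369.
Expected DCO frequency = 0.0628 × 0.1369 ≈ 0.00860; observed = 15/2118 ≈ 0.00708.
Coefficient of coincidence = 0.00708/0.00860 ≈ 0.82.

0.82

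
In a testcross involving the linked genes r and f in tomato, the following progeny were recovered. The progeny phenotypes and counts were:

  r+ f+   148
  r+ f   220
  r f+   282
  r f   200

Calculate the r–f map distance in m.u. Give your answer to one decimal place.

40.9 m.u.

The two most frequent classes, r+ f (220) and r f+ (282), are the parental types, so the F1 was r+ f / r f+.
The recombinant classes are r+ f+ and r f: 148 + 200 = 348.
Recombination frequency = 348/850 = 0.4094 ≈ 40.9%, i.e. 40.9 m.u.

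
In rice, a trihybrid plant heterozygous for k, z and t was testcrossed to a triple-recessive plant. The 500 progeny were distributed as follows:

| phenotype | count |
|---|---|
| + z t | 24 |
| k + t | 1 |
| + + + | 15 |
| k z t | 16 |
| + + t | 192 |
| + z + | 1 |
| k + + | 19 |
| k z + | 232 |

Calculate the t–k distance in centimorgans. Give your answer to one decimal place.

6.6 centimorgans

The two most frequent reciprocal classes, k z + and + + t, are the parental types, so the F1 was k z + / + + t.
The two rarest classes, + z + and k + t, are the double crossovers. Comparing them with the parentals, only the k allele has switched, so k is the middle locus and the order is z – k – t.
Crossovers in the k–t interval produce the single-crossover classes k z t and + + + (16 + 15 = 31) plus the double crossovers (2).
RF(k–t) = (31 + 2) / 500 = 33/500 = 0.0660 → 6.6 centimorgans.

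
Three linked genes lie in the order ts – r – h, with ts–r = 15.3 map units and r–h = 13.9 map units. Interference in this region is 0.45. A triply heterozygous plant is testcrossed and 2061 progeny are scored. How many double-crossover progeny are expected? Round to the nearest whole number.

24

Map distances give recombination frequencies of 0.153 and 0.139 for the two intervals.
With interference 0.45 (so coincidence = 0.55), expected double-crossover frequency = 0.153 × 0.139 × 0.55 = 0.01170.
Expected number = 0.01170 × 2061 = 24.11 ≈ 24.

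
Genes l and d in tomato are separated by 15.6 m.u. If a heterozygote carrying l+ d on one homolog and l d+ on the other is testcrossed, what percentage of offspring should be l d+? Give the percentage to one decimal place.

A map distance of 15.6 m.u. corresponds to a recombination frequency of 0.156.
The F1 is l+ d / l d+, so l d+ is a parental gamete class with expected frequency (1 − r)/2 = 0.844/2 = 0.4220.
That is 0.4220 = 42.2% of the progeny.

42.2%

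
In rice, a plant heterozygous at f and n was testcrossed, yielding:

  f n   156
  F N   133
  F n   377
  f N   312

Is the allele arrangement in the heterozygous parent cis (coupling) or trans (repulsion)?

trans

The two most frequent classes are F n (377) and f N (312); these are the parental (non-recombinant) types.
So the F1 carried F n on one chromosome and f N on the other — the recessive alleles are on opposite chromosomes (trans / repulsion).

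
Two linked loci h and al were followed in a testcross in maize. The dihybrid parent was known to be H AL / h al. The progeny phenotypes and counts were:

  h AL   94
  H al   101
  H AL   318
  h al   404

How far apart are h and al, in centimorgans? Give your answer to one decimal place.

The recombinant classes are H al and h AL: 101 + 94 = 195.
Recombination frequency = 195/917 = 0.2126 ≈ 21.3%, i.e. 21.3 centimorgans.

21.3 centimorgans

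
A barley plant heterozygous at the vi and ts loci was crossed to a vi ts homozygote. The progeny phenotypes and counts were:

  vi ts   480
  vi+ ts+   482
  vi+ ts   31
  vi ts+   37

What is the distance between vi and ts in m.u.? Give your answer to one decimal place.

6.6 m.u.

The two most frequent classes, vi+ ts+ (482) and vi ts (480), are the parental types, so the F1 was vi+ ts+ / vi ts.
The recombinant classes are vi+ ts and vi ts+: 31 + 37 = 68.
Recombination frequency = 68/1030 = 0.0660 ≈ 6.6%, i.e. 6.6 m.u.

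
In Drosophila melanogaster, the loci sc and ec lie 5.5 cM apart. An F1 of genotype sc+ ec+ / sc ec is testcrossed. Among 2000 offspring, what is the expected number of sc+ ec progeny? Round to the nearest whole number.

A map distance of 5.5 cM corresponds to a recombination frequency of 0.055.
The F1 is sc+ ec+ / sc ec, so sc+ ec is a recombinant gamete class with expected frequency r/2 = 0.055/2 = 0.0275.
Expected number = 0.0275 × 2000 = 55.00 ≈ 55.

55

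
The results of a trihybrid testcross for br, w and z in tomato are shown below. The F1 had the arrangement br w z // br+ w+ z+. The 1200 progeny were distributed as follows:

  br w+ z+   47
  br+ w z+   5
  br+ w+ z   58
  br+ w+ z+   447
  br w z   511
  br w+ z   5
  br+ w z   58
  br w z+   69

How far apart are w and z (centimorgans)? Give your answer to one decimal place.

11.4 centimorgans

The two rarest classes, br w+ z and br+ w z+, are the double crossovers. Comparing them with the parentals, only the w allele has switched, so w is the middle locus and the order is br – w – z.
Crossovers in the w–z interval produce the single-crossover classes br w z+ and br+ w+ z (69 + 58 = 127) plus the double crossovers (10).
RF(w–z) = (127 + 10) / 1200 = 137/1200 = 0.1142 → 11.4 centimorgans.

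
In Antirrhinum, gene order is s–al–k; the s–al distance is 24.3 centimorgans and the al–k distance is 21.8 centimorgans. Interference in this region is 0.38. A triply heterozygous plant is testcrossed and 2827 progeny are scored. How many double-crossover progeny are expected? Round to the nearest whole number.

Map distances give recombination frequencies of 0.243 and 0.218 for the two intervals.
With interference 0.38 (so coincidence = 0.62), expected double-crossover frequency = 0.243 × 0.218 × 0.62 = 0.03284.
Expected number = 0.03284 × 2827 = 92.85 ≈ 93.

93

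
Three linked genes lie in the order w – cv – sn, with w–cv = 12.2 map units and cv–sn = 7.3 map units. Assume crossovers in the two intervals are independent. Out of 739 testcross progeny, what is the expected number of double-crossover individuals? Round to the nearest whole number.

Map distances give recombination frequencies of 0.122 and 0.073 for the two intervals.
With no interference, expected double-crossover frequency = 0.122 × 0.073 = 0.00891.
Expected number = 0.00891 × 739 = 6.58 ≈ 7.

7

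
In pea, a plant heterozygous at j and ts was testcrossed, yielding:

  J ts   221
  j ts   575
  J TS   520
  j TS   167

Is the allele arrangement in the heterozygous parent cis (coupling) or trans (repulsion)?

cis

The two most frequent classes are J TS (520) and j ts (575); these are the parental (non-recombinant) types.
So the F1 carried J TS on one chromosome and j ts on the other — the recessive alleles are on the same chromosome (cis / coupling).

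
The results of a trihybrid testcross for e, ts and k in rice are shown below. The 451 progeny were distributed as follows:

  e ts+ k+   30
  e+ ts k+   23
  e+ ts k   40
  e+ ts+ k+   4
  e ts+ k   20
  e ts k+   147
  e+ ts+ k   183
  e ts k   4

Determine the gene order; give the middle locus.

k

The two most frequent reciprocal classes, e ts k+ and e+ ts+ k, are the parental types, so the F1 was e ts k+ / e+ ts+ k.
The two rarest classes, e ts k and e+ ts+ k+, are the double crossovers. Comparing them with the parentals, only the k allele has switched, so k is the middle locus and the order is e – k – ts.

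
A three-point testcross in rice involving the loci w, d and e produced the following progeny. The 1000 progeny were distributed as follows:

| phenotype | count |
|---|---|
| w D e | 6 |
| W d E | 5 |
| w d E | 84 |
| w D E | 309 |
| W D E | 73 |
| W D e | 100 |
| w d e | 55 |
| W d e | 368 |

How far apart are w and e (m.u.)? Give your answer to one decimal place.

The two most frequent reciprocal classes, w D E and W d e, are the parental types, so the F1 was w D E / W d e.
The two rarest classes, w D e and W d E, are the double crossovers. Comparing them with the parentals, only the e allele has switched, so e is the middle locus and the order is w – e – d.
Crossovers in the w–e interval produce the single-crossover classes W D E and w d e (73 + 55 = 128) plus the double crossovers (11).
RF(w–e) = (128 + 11) / 1000 = 139/1000 = 0.1390 → 13.9 m.u.

13.9 m.u.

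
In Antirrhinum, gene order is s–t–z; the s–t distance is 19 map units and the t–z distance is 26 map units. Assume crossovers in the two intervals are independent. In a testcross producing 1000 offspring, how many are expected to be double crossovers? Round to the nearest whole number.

Map distances give recombination frequencies of 0.190 and 0.260 for the two intervals.
With no interference, expected double-crossover frequency = 0.190 × 0.260 = 0.04940.
Expected number = 0.04940 × 1000 = 49.40 ≈ 49.

49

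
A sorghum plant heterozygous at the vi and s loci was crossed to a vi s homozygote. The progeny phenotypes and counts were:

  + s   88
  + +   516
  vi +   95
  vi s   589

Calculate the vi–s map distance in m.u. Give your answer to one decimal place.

The two most frequent classes, + + (516) and vi s (589), are the parental types, so the F1 was + + / vi s.
The recombinant classes are + s and vi +: 88 + 95 = 183.
Recombination frequency = 183/1288 = 0.1421 ≈ 14.2%, i.e. 14.2 m.u.

14.2 m.u.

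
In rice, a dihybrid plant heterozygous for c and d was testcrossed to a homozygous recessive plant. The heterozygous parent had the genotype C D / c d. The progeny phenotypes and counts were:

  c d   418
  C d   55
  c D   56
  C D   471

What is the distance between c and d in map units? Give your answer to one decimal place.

The recombinant classes are C d and c D: 55 + 56 = 111.
Recombination frequency = 111/1000 = 0.1110 ≈ 11.1%, i.e. 11.1 map units.

11.1 map units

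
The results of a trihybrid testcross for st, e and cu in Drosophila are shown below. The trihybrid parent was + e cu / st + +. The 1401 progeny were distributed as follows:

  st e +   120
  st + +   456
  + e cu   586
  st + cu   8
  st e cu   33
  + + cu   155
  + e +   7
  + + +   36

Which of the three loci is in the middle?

cu

The two rarest classes, + e + and st + cu, are the double crossovers. Comparing them with the parentals, only the cu allele has switched, so cu is the middle locus and the order is e – cu – st.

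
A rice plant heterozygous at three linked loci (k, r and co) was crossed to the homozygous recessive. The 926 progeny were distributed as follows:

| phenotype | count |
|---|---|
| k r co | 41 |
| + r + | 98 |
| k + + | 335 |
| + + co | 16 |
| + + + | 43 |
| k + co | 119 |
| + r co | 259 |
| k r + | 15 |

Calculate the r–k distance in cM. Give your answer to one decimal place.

The two most frequent reciprocal classes, + r co and k + +, are the parental types, so the F1 was + r co / k + +.
The two rarest classes, + + co and k r +, are the double crossovers. Comparing them with the parentals, only the r allele has switched, so r is the middle locus and the order is k – r – co.
Crossovers in the k–r interval produce the single-crossover classes k r co and + + + (41 + 43 = 84) plus the double crossovers (31).
RF(k–r) = (84 + 31) / 926 = 115/926 = 0.1242 → 12.4 cM.

12.4 cM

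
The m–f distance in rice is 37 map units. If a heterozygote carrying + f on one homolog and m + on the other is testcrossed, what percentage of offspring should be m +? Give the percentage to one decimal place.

A map distance of 37 map units corresponds to a recombination frequency of 0.370.
The F1 is + f / m +, so m + is a parental gamete class with expected frequency (1 − r)/2 = 0.630/2 = 0.3150.
That is 0.3150 = 31.5% of the progeny.

31.5%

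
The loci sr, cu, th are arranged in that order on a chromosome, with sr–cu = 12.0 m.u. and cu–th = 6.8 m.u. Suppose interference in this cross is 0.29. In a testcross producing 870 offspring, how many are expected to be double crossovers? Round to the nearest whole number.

5

Map distances give recombination frequencies of 0.120 and 0.068 for the two intervals.
With interference 0.29 (so coincidence = 0.71), expected double-crossover frequency = 0.120 × 0.068 × 0.71 = 0.00579.
Expected number = 0.00579 × 870 = 5.04 ≈ 5.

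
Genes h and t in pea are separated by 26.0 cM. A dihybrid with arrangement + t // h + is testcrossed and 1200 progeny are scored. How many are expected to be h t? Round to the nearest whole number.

156

A map distance of 26.0 cM corresponds to a recombination frequency of 0.260.
The F1 is + t / h +, so h t is a recombinant gamete class with expected frequency r/2 = 0.260/2 = 0.1300.
Expected number = 0.1300 × 1200 = 156.00 ≈ 156.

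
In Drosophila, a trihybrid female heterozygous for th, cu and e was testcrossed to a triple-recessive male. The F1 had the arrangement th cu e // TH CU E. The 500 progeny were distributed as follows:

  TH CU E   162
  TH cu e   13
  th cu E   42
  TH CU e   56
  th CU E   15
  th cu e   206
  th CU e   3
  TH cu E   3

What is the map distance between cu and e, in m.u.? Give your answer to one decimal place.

The two rarest classes, th CU e and TH cu E, are the double crossovers. Comparing them with the parentals, only the cu allele has switched, so cu is the middle locus and the order is th – cu – e.
Crossovers in the cu–e interval produce the single-crossover classes th cu E and TH CU e (42 + 56 = 98) plus the double crossovers (6).
RF(cu–e) = (98 + 6) / 500 = 104/500 = 0.2080 → 20.8 m.u.

20.8 m.u.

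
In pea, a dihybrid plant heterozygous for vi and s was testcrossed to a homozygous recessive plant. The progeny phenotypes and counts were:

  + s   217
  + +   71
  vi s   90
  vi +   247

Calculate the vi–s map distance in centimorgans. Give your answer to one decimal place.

25.8 centimorgans

The two most frequent classes, + s (217) and vi + (247), are the parental types, so the F1 was + s / vi +.
The recombinant classes are + + and vi s: 71 + 90 = 161.
Recombination frequency = 161/625 = 0.2576 ≈ 25.8%, i.e. 25.8 centimorgans.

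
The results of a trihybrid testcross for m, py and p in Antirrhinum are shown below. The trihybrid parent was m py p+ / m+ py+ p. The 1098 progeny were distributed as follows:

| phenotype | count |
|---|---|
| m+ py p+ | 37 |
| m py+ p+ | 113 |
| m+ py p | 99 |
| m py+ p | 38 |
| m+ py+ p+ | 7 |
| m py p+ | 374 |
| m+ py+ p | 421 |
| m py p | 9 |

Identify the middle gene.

p

The two rarest classes, m py p and m+ py+ p+, are the double crossovers. Comparing them with the parentals, only the p allele has switched, so p is the middle locus and the order is m – p – py.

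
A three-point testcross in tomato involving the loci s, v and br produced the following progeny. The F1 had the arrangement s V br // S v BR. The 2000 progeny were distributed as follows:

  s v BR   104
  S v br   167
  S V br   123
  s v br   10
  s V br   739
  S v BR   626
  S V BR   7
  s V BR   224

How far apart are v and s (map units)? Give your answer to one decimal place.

The two rarest classes, s v br and S V BR, are the double crossovers. Comparing them with the parentals, only the v allele has switched, so v is the middle locus and the order is s – v – br.
Crossovers in the s–v interval produce the single-crossover classes S V br and s v BR (123 + 104 = 227) plus the double crossovers (17).
RF(s–v) = (227 + 17) / 2000 = 244/2000 = 0.1220 → 12.2 map units.

12.2 map units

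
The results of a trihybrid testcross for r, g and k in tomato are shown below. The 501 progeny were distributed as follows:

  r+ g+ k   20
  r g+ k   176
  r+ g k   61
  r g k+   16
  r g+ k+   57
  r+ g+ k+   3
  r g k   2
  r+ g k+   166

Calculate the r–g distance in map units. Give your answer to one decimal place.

8.2 map units

The two most frequent reciprocal classes, r g+ k and r+ g k+, are the parental types, so the F1 was r g+ k / r+ g k+.
The two rarest classes, r g k and r+ g+ k+, are the double crossovers. Comparing them with the parentals, only the g allele has switched, so g is the middle locus and the order is r – g – k.
Crossovers in the r–g interval produce the single-crossover classes r+ g+ k and r g k+ (20 + 16 = 36) plus the double crossovers (5).
RF(r–g) = (36 + 5) / 501 = 41/501 = 0.0818 → 8.2 map units.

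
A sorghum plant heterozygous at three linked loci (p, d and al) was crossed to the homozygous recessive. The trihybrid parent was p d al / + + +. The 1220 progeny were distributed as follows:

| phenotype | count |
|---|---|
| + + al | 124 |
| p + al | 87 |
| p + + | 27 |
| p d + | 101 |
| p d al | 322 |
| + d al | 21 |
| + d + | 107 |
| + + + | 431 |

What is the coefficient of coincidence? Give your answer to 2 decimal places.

The two rarest classes, + d al and p + +, are the double crossovers. Comparing them with the parentals, only the p allele has switched, so p is the middle locus and the order is al – p – d.
al–p: (225 + 48)/1220 = 0.2238; p–d: (194 + 48)/1220 = 0.1984.
Expected DCO frequency = 0.2238 × 0.1984 ≈ 0.04440; observed = 48/1220 ≈ 0.03934.
Coefficient of coincidence = 0.03934/0.04440 ≈ 0.89.

0.89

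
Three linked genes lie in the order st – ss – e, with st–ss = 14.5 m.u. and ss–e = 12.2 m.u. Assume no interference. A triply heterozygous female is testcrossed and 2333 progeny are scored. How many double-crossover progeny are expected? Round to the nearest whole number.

Map distances give recombination frequencies of 0.145 and 0.122 for the two intervals.
With no interference, expected double-crossover frequency = 0.145 × 0.122 = 0.01769.
Expected number = 0.01769 × 2333 = 41.27 ≈ 41.

41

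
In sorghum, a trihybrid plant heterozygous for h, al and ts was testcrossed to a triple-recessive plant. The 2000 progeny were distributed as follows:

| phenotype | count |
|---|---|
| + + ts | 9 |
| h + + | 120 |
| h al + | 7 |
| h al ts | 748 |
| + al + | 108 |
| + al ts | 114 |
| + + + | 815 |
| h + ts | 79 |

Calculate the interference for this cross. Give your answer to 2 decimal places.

The two most frequent reciprocal classes, h al ts and + + +, are the parental types, so the F1 was h al ts / + + +.
The two rarest classes, h al + and + + ts, are the double crossovers. Comparing them with the parentals, only the ts allele has switched, so ts is the middle locus and the order is al – ts – h.
al–ts: (187 + 16)/2000 = 0.1015; ts–h: (234 + 16)/2000 = 0.1250.
Expected DCO frequency = 0.1015 × 0.1250 ≈ 0.01269; observed = 16/2000 ≈ 0.00800.
Coefficient of coincidence = 0.00800/0.01269 ≈ 0.63; interference = 1 − 0.63 = 0.37.

0.37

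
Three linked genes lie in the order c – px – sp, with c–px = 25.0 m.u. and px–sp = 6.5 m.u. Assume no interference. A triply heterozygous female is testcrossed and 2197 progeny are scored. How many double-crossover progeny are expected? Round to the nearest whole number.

36

Map distances give recombination frequencies of 0.250 and 0.065 for the two intervals.
With no interference, expected double-crossover frequency = 0.250 × 0.065 = 0.01625.
Expected number = 0.01625 × 2197 = 35.70 ≈ 36.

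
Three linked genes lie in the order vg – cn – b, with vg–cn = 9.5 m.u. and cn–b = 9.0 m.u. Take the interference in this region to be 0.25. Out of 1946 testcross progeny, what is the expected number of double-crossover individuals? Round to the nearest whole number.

12

Map distances give recombination frequencies of 0.095 and 0.090 for the two intervals.
With interference 0.25 (so coincidence = 0.75), expected double-crossover frequency = 0.095 × 0.090 × 0.75 = 0.00641.
Expected number = 0.00641 × 1946 = 12.48 ≈ 12.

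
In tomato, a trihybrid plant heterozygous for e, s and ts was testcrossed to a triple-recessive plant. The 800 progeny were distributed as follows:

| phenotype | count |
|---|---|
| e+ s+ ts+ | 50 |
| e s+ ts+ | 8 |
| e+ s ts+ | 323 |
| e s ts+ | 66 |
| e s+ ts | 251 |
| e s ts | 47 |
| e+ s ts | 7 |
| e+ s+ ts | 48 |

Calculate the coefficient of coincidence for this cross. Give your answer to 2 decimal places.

0.83

The two most frequent reciprocal classes, e+ s ts+ and e s+ ts, are the parental types, so the F1 was e+ s ts+ / e s+ ts.
The two rarest classes, e+ s ts and e s+ ts+, are the double crossovers. Comparing them with the parentals, only the ts allele has switched, so ts is the middle locus and the order is s – ts – e.
s–ts: (97 + 15)/800 = 0.1400; ts–e: (114 + 15)/800 = 0.1613.
Expected DCO frequency = 0.1400 × 0.1613 ≈ 0.02258; observed = 15/800 ≈ 0.01875.
Coefficient of coincidence = 0.01875/0.02258 ≈ 0.83.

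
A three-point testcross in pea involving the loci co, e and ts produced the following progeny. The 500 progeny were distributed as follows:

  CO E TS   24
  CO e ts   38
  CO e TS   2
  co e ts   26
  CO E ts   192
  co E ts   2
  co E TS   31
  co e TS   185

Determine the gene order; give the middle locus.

co

The two most frequent reciprocal classes, co e TS and CO E ts, are the parental types, so the F1 was co e TS / CO E ts.
The two rarest classes, CO e TS and co E ts, are the double crossovers. Comparing them with the parentals, only the co allele has switched, so co is the middle locus and the order is ts – co – e.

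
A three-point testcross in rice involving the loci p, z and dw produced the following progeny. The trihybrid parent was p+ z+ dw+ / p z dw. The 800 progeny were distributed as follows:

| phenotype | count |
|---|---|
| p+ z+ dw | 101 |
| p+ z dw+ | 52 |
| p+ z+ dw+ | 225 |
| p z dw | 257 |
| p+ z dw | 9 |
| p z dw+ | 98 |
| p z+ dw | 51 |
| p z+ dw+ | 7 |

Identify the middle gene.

The two rarest classes, p z+ dw+ and p+ z dw, are the double crossovers. Comparing them with the parentals, only the p allele has switched, so p is the middle locus and the order is dw – p – z.

p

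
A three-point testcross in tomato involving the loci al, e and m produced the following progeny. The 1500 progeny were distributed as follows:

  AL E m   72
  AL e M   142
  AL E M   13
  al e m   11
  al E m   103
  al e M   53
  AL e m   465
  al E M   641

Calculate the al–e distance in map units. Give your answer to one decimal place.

The two most frequent reciprocal classes, AL e m and al E M, are the parental types, so the F1 was AL e m / al E M.
The two rarest classes, al e m and AL E M, are the double crossovers. Comparing them with the parentals, only the al allele has switched, so al is the middle locus and the order is e – al – m.
Crossovers in the e–al interval produce the single-crossover classes AL E m and al e M (72 + 53 = 125) plus the double crossovers (24).
RF(e–al) = (125 + 24) / 1500 = 149/1500 = 0.0993 → 9.9 map units.

9.9 map units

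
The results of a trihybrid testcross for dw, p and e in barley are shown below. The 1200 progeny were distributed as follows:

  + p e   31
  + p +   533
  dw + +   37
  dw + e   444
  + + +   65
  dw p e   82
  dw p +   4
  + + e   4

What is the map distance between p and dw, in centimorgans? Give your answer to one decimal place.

The two most frequent reciprocal classes, + p + and dw + e, are the parental types, so the F1 was + p + / dw + e.
The two rarest classes, dw p + and + + e, are the double crossovers. Comparing them with the parentals, only the dw allele has switched, so dw is the middle locus and the order is e – dw – p.
Crossovers in the dw–p interval produce the single-crossover classes + + + and dw p e (65 + 82 = 147) plus the double crossovers (8).
RF(dw–p) = (147 + 8) / 1200 = 155/1200 = 0.1292 → 12.9 centimorgans.

12.9 centimorgans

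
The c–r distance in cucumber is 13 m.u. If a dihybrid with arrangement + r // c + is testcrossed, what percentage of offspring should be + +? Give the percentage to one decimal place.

6.5%

A map distance of 13 m.u. corresponds to a recombination frequency of 0.130.
The F1 is + r / c +, so + + is a recombinant gamete class with expected frequency r/2 = 0.130/2 = 0.0650.
That is 0.0650 = 6.5% of the progeny.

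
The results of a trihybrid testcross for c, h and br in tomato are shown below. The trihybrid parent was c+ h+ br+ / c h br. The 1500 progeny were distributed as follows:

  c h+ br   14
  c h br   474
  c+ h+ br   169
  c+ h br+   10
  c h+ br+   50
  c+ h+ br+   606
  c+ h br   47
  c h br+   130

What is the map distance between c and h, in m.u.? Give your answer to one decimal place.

8.1 m.u.

The two rarest classes, c+ h br+ and c h+ br, are the double crossovers. Comparing them with the parentals, only the h allele has switched, so h is the middle locus and the order is c – h – br.
Crossovers in the c–h interval produce the single-crossover classes c h+ br+ and c+ h br (50 + 47 = 97) plus the double crossovers (24).
RF(c–h) = (97 + 24) / 1500 = 121/1500 = 0.0807 → 8.1 m.u.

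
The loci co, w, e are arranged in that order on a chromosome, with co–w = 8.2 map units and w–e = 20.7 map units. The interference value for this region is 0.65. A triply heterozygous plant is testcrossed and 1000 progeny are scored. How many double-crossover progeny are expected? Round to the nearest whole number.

6

Map distances give recombination frequencies of 0.082 and 0.207 for the two intervals.
With interference 0.65 (so coincidence = 0.35), expected double-crossover frequency = 0.082 × 0.207 × 0.35 = 0.00594.
Expected number = 0.00594 × 1000 = 5.94 ≈ 6.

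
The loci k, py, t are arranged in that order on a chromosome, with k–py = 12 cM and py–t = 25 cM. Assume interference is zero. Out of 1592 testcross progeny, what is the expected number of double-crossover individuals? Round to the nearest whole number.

48

Map distances give recombination frequencies of 0.120 and 0.250 for the two intervals.
With no interference, expected double-crossover frequency = 0.120 × 0.250 = 0.03000.
Expected number = 0.03000 × 1592 = 47.76 ≈ 48.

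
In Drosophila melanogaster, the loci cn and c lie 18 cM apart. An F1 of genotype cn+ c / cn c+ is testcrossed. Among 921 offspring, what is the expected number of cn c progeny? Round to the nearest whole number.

A map distance of 18 cM corresponds to a recombination frequency of 0.180.
The F1 is cn+ c / cn c+, so cn c is a recombinant gamete class with expected frequency r/2 = 0.180/2 = 0.0900.
Expected number = 0.0900 × 921 = 82.89 ≈ 83.

83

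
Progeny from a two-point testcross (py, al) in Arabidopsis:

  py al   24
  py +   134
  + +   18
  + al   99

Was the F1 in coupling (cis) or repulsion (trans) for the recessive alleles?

trans

The two most frequent classes are + al (99) and py + (134); these are the parental (non-recombinant) types.
So the F1 carried + al on one chromosome and py + on the other — the recessive alleles are on opposite chromosomes (trans / repulsion).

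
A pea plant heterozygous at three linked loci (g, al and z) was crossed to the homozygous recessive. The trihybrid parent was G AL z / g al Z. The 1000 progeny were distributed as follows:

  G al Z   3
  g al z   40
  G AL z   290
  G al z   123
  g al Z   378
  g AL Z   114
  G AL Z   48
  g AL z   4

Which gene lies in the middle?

The two rarest classes, g AL z and G al Z, are the double crossovers. Comparing them with the parentals, only the g allele has switched, so g is the middle locus and the order is al – g – z.

g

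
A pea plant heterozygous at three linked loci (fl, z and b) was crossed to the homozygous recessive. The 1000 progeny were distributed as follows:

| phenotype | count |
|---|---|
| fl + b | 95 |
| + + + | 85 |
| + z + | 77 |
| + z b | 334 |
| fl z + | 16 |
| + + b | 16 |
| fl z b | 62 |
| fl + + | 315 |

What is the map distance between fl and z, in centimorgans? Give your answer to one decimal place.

The two most frequent reciprocal classes, + z b and fl + +, are the parental types, so the F1 was + z b / fl + +.
The two rarest classes, + + b and fl z +, are the double crossovers. Comparing them with the parentals, only the z allele has switched, so z is the middle locus and the order is b – z – fl.
Crossovers in the z–fl interval produce the single-crossover classes fl z b and + + + (62 + 85 = 147) plus the double crossovers (32).
RF(z–fl) = (147 + 32) / 1000 = 179/1000 = 0.1790 → 17.9 centimorgans.

17.9 centimorgans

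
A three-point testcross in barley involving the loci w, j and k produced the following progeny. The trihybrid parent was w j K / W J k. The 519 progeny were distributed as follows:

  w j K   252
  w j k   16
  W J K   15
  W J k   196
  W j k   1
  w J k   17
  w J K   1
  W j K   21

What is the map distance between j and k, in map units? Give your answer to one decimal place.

6.4 map units

The two rarest classes, w J K and W j k, are the double crossovers. Comparing them with the parentals, only the j allele has switched, so j is the middle locus and the order is w – j – k.
Crossovers in the j–k interval produce the single-crossover classes w j k and W J K (16 + 15 = 31) plus the double crossovers (2).
RF(j–k) = (31 + 2) / 519 = 33/519 = 0.0636 → 6.4 map units.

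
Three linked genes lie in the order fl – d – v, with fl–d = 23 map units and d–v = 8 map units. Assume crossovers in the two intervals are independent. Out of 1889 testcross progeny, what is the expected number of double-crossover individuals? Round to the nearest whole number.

Map distances give recombination frequencies of 0.230 and 0.080 for the two intervals.
With no interference, expected double-crossover frequency = 0.230 × 0.080 = 0.01840.
Expected number = 0.01840 × 1889 = 34.76 ≈ 35.

35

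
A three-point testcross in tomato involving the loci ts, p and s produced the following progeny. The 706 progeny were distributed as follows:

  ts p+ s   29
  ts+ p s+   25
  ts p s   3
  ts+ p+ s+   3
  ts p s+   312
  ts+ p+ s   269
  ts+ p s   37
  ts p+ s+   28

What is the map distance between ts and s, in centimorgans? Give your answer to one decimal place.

8.5 centimorgans

The two most frequent reciprocal classes, ts p s+ and ts+ p+ s, are the parental types, so the F1 was ts p s+ / ts+ p+ s.
The two rarest classes, ts p s and ts+ p+ s+, are the double crossovers. Comparing them with the parentals, only the s allele has switched, so s is the middle locus and the order is ts – s – p.
Crossovers in the ts–s interval produce the single-crossover classes ts+ p s+ and ts p+ s (25 + 29 = 54) plus the double crossovers (6).
RF(ts–s) = (54 + 6) / 706 = 60/706 = 0.0850 → 8.5 centimorgans.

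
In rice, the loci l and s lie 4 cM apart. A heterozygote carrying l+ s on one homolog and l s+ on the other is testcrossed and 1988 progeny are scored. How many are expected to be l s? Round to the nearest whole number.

40

A map distance of 4 cM corresponds to a recombination frequency of 0.040.
The F1 is l+ s / l s+, so l s is a recombinant gamete class with expected frequency r/2 = 0.040/2 = 0.0200.
Expected number = 0.0200 × 1988 = 39.76 ≈ 40.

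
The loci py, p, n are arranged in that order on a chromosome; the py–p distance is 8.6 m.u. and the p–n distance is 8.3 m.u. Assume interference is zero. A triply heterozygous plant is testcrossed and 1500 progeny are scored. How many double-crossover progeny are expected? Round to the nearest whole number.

11

Map distances give recombination frequencies of 0.086 and 0.083 for the two intervals.
With no interference, expected double-crossover frequency = 0.086 × 0.083 = 0.00714.
Expected number = 0.00714 × 1500 = 10.71 ≈ 11.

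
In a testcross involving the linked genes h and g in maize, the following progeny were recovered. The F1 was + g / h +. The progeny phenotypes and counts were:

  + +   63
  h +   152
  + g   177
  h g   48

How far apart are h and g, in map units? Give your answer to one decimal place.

The recombinant classes are + + and h g: 63 + 48 = 111.
Recombination frequency = 111/440 = 0.2523 ≈ 25.2%, i.e. 25.2 map units.

25.2 map units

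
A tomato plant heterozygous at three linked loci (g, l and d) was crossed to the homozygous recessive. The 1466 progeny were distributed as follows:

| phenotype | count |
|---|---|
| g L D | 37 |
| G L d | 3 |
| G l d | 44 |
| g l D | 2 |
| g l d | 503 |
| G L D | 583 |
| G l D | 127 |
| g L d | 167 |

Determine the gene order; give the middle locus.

The two most frequent reciprocal classes, G L D and g l d, are the parental types, so the F1 was G L D / g l d.
The two rarest classes, G L d and g l D, are the double crossovers. Comparing them with the parentals, only the d allele has switched, so d is the middle locus and the order is g – d – l.

d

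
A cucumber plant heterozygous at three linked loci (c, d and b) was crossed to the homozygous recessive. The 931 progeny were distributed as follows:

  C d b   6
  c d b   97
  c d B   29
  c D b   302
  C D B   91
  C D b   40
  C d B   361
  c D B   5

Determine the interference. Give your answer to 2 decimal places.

The two most frequent reciprocal classes, c D b and C d B, are the parental types, so the F1 was c D b / C d B.
The two rarest classes, c D B and C d b, are the double crossovers. Comparing them with the parentals, only the b allele has switched, so b is the middle locus and the order is d – b – c.
d–b: (188 + 11)/931 = 0.2137; b–c: (69 + 11)/931 = 0.0859.
Expected DCO frequency = 0.2137 × 0.0859 ≈ 0.01836; observed = 11/931 ≈ 0.01182.
Coefficient of coincidence = 0.01182/0.01836 ≈ 0.64; interference = 1 − 0.64 = 0.36.

0.36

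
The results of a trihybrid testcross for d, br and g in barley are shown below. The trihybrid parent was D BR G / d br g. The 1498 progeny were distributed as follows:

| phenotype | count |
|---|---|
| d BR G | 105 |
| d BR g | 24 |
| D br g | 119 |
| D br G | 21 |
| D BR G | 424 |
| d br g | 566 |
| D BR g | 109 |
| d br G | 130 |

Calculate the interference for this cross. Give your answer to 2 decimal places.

0.12

The two rarest classes, D br G and d BR g, are the double crossovers. Comparing them with the parentals, only the br allele has switched, so br is the middle locus and the order is g – br – d.
g–br: (239 + 45)/1498 = 0.1896; br–d: (224 + 45)/1498 = 0.1796.
Expected DCO frequency = 0.1896 × 0.1796 ≈ 0.03405; observed = 45/1498 ≈ 0.03004.
Coefficient of coincidence = 0.03004/0.03405 ≈ 0.88; interference = 1 − 0.88 = 0.12.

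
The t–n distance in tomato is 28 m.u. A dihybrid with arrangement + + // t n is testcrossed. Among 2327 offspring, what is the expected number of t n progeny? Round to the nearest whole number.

A map distance of 28 m.u. corresponds to a recombination frequency of 0.280.
The F1 is + + / t n, so t n is a parental gamete class with expected frequency (1 − r)/2 = 0.720/2 = 0.3600.
Expected number = 0.3600 × 2327 = 837.72 ≈ 838.

838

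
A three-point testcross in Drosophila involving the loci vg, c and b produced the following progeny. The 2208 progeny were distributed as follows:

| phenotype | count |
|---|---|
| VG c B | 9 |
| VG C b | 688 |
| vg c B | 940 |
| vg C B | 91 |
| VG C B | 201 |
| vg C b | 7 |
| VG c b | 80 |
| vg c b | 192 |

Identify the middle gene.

The two most frequent reciprocal classes, VG C b and vg c B, are the parental types, so the F1 was VG C b / vg c B.
The two rarest classes, vg C b and VG c B, are the double crossovers. Comparing them with the parentals, only the vg allele has switched, so vg is the middle locus and the order is c – vg – b.

vg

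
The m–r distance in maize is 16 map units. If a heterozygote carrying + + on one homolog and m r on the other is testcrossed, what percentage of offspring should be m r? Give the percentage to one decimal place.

42.0%

A map distance of 16 map units corresponds to a recombination frequency of 0.160.
The F1 is + + / m r, so m r is a parental gamete class with expected frequency (1 − r)/2 = 0.840/2 = 0.4200.
That is 0.4200 = 42.0% of the progeny.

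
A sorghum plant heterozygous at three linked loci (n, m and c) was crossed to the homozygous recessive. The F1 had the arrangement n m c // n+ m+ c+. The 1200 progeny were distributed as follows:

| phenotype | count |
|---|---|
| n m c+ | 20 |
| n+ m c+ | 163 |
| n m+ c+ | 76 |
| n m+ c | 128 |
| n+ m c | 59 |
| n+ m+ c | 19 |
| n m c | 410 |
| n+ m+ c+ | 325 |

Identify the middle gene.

c

The two rarest classes, n m c+ and n+ m+ c, are the double crossovers. Comparing them with the parentals, only the c allele has switched, so c is the middle locus and the order is n – c – m.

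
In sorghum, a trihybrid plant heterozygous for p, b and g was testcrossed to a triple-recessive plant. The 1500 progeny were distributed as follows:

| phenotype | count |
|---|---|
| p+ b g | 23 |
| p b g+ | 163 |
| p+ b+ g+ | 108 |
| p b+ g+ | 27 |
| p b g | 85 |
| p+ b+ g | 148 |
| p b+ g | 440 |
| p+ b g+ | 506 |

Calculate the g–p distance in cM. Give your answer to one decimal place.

The two most frequent reciprocal classes, p+ b g+ and p b+ g, are the parental types, so the F1 was p+ b g+ / p b+ g.
The two rarest classes, p+ b g and p b+ g+, are the double crossovers. Comparing them with the parentals, only the g allele has switched, so g is the middle locus and the order is b – g – p.
Crossovers in the g–p interval produce the single-crossover classes p b g+ and p+ b+ g (163 + 148 = 311) plus the double crossovers (50).
RF(g–p) = (311 + 50) / 1500 = 361/1500 = 0.2407 → 24.1 cM.

24.1 cM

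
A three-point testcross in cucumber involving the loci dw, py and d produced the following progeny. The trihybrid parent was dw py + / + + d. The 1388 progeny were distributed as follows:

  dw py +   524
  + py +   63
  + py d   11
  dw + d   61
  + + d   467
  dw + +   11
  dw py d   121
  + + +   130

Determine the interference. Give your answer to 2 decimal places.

The two rarest classes, dw + + and + py d, are the double crossovers. Comparing them with the parentals, only the py allele has switched, so py is the middle locus and the order is dw – py – d.
dw–py: (124 + 22)/1388 = 0.1052; py–d: (251 + 22)/1388 = 0.1967.
Expected DCO frequency = 0.1052 × 0.1967 ≈ 0.02069; observed = 22/1388 ≈ 0.01585.
Coefficient of coincidence = 0.01585/0.02069 ≈ 0.77; interference = 1 − 0.77 = 0.23.

0.23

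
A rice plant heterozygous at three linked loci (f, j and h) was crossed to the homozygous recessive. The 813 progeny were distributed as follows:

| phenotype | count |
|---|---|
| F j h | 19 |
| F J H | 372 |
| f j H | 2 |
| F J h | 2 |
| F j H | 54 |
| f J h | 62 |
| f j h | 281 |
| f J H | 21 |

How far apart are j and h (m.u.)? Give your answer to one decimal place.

14.8 m.u.

The two most frequent reciprocal classes, f j h and F J H, are the parental types, so the F1 was f j h / F J H.
The two rarest classes, f j H and F J h, are the double crossovers. Comparing them with the parentals, only the h allele has switched, so h is the middle locus and the order is f – h – j.
Crossovers in the h–j interval produce the single-crossover classes f J h and F j H (62 + 54 = 116) plus the double crossovers (4).
RF(h–j) = (116 + 4) / 813 = 120/813 = 0.1476 → 14.8 m.u.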